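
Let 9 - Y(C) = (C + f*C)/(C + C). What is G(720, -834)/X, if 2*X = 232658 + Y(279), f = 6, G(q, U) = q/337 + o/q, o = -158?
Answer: 232577/14113367910 ≈ 1.6479e-5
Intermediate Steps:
G(q, U) = -158/q + q/337 (G(q, U) = q/337 - 158/q = -158/q + q/337)
Y(C) = 11/2 (Y(C) = 9 - (C + 6*C)/(C + C) = 9 - 7*C/(2*C) = 9 - 7*C*1/(2*C) = 9 - 1*7/2 = 9 - 7/2 = 11/2)
X = 465327/4 (X = (232658 + 11/2)/2 = (½)*(465327/2) = 465327/4 ≈ 1.1633e+5)
G(720, -834)/X = (-158/720 + (1/337)*720)/(465327/4) = (-158*1/720 + 720/337)*(4/465327) = (-79/360 + 720/337)*(4/465327) = (232577/121320)*(4/465327) = 232577/14113367910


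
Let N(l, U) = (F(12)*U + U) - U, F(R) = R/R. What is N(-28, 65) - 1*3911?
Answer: -3846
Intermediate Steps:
F(R) = 1
N(l, U) = U (N(l, U) = (1*U + U) - U = (U + U) - U = 2*U - U = U)
N(-28, 65) - 1*3911 = 65 - 1*3911 = 65 - 3911 = -3846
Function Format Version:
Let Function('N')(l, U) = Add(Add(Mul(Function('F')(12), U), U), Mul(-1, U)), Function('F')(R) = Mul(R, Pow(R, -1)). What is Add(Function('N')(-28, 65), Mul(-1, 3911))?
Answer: -3846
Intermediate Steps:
Function('F')(R) = 1
Function('N')(l, U) = U (Function('N')(l, U) = Add(Add(Mul(1, U), U), Mul(-1, U)) = Add(Add(U, U), Mul(-1, U)) = Add(Mul(2, U), Mul(-1, U)) = U)
Add(Function('N')(-28, 65), Mul(-1, 3911)) = Add(65, Mul(-1, 3911)) = Add(65, -3911) = -3846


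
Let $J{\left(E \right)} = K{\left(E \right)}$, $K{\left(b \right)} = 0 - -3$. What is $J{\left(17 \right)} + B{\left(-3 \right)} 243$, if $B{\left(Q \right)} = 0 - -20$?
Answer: $4863$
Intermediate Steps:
$K{\left(b \right)} = 3$ ($K{\left(b \right)} = 0 + 3 = 3$)
$J{\left(E \right)} = 3$
$B{\left(Q \right)} = 20$ ($B{\left(Q \right)} = 0 + 20 = 20$)
$J{\left(17 \right)} + B{\left(-3 \right)} 243 = 3 + 20 \cdot 243 = 3 + 4860 = 4863$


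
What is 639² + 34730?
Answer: 443051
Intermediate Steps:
639² + 34730 = 408321 + 34730 = 443051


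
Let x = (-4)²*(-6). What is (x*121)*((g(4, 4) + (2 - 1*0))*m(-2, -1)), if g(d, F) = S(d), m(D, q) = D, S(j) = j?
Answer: 139392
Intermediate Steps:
g(d, F) = d
x = -96 (x = 16*(-6) = -96)
(x*121)*((g(4, 4) + (2 - 1*0))*m(-2, -1)) = (-96*121)*((4 + (2 - 1*0))*(-2)) = -11616*(4 + (2 + 0))*(-2) = -11616*(4 + 2)*(-2) = -69696*(-2) = -11616*(-12) = 139392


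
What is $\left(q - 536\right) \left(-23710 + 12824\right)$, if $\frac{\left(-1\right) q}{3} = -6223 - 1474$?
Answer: $-245533730$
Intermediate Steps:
$q = 23091$ ($q = - 3 \left(-6223 - 1474\right) = \left(-3\right) \left(-7697\right) = 23091$)
$\left(q - 536\right) \left(-23710 + 12824\right) = \left(23091 - 536\right) \left(-23710 + 12824\right) = 22555 \left(-10886\right) = -245533730$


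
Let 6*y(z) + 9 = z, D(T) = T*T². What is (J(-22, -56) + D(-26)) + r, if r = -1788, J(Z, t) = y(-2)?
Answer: -116195/6 ≈ -19366.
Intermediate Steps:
D(T) = T³
y(z) = -3/2 + z/6
J(Z, t) = -11/6 (J(Z, t) = -3/2 + (⅙)*(-2) = -3/2 - ⅓ = -11/6)
(J(-22, -56) + D(-26)) + r = (-11/6 + (-26)³) - 1788 = (-11/6 - 17576) - 1788 = -105467/6 - 1788 = -116195/6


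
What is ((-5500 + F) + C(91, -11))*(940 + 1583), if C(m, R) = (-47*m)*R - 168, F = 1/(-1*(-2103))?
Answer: 73183851958/701 ≈ 1.0440e+8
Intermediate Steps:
F = 1/2103 ≈ 0.00047551
C(m, R) = -168 - 47*R*m (C(m, R) = -47*R*m - 168 = -168 - 47*R*m)
((-5500 + F) + C(91, -11))*(940 + 1583) = ((-5500 + 1/2103) + (-168 - 47*(-11)*91))*(940 + 1583) = (-11566499/2103 + (-168 + 47047))*2523 = (-11566499/2103 + 46879)*2523 = (87020038/2103)*2523 = 73183851958/701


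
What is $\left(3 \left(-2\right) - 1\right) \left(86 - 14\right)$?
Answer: $-504$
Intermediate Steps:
$\left(3 \left(-2\right) - 1\right) \left(86 - 14\right) = \left(-6 - 1\right) 72 = \left(-7\right) 72 = -504$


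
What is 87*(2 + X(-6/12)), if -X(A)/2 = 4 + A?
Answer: -435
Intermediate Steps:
X(A) = -8 - 2*A (X(A) = -2*(4 + A) = -8 - 2*A)
87*(2 + X(-6/12)) = 87*(2 + (-8 - (-12)/12)) = 87*(2 + (-8 - 2*(-½))) = 87*(2 + (-8 + 1)) = 87*(2 - 7) = 87*(-5) = -435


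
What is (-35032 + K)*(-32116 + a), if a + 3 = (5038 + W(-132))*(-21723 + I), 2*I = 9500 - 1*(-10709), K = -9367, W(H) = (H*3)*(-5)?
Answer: 3621659818048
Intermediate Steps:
W(H) = -15*H (W(H) = (3*H)*(-5) = -15*H)
I = 20209/2 (I = (9500 - 1*(-10709))/2 = (9500 + 10709)/2 = (1/2)*20209 = 20209/2 ≈ 10105.)
a = -81538636 (a = -3 + (5038 - 15*(-132))*(-21723 + 20209/2) = -3 + (5038 + 1980)*(-23237/2) = -3 + 7018*(-23237/2) = -3 - 81538633 = -81538636)
(-35032 + K)*(-32116 + a) = (-35032 - 9367)*(-32116 - 81538636) = -44399*(-81570752) = 3621659818048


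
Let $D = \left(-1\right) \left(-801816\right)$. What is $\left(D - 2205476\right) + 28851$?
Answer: $-1374809$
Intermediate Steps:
$D = 801816$
$\left(D - 2205476\right) + 28851 = \left(801816 - 2205476\right) + 28851 = -1403660 + 28851 = -1374809$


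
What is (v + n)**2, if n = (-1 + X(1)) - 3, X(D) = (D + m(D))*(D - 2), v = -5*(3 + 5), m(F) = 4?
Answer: 2401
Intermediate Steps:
v = -40 (v = -5*8 = -40)
X(D) = (-2 + D)*(4 + D) (X(D) = (D + 4)*(D - 2) = (4 + D)*(-2 + D) = (-2 + D)*(4 + D))
n = -9 (n = (-1 + (-8 + 1**2 + 2*1)) - 3 = (-1 + (-8 + 1 + 2)) - 3 = (-1 - 5) - 3 = -6 - 3 = -9)
(v + n)**2 = (-40 - 9)**2 = (-49)**2 = 2401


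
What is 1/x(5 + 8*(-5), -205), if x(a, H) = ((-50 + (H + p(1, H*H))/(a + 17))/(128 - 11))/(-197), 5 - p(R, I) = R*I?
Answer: -138294/13775 ≈ -10.039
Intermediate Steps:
p(R, I) = 5 - I*R (p(R, I) = 5 - R*I = 5 - I*R)
x(a, H) = 50/23049 - (5 + H - H²)/(23049*(17 + a)) (x(a, H) = ((-50 + (H + (5 - 1*H*H*1))/(a + 17))/(128 - 11))/(-197) = ((-50 + (H + (5 - 1*H²*1))/(17 + a))/117)*(-1/197) = ((-50 + (H + (5 - H²))/(17 + a))*(1/117))*(-1/197) = ((-50 + (5 + H - H²)/(17 + a))*(1/117))*(-1/197) = (-50/117 + (5 + H - H²)/(117*(17 + a)))*(-1/197) = 50/23049 - (5 + H - H²)/(23049*(17 + a)))
1/x(5 + 8*(-5), -205) = 1/((845 + (-205)² - 1*(-205) + 50*(5 + 8*(-5)))/(23049*(17 + (5 + 8*(-5))))) = 1/((845 + 42025 + 205 + 50*(5 - 40))/(23049*(17 + (5 - 40)))) = 1/((845 + 42025 + 205 + 50*(-35))/(23049*(17 - 35))) = 1/((1/23049)*(845 + 42025 + 205 - 1750)/(-18)) = 1/((1/23049)*(-1/18)*41325) = 1/(-13775/138294) = -138294/13775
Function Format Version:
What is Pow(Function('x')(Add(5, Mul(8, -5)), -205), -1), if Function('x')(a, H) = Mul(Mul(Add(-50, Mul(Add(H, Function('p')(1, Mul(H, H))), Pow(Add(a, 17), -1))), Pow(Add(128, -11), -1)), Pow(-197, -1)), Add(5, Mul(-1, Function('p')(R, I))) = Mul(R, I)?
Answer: Rational(-138294, 13775) ≈ -10.039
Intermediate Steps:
Function('p')(R, I) = Add(5, Mul(-1, I, R)) (Function('p')(R, I) = Add(5, Mul(-1, Mul(R, I))) = Add(5, Mul(-1, Mul(I, R))) = Add(5, Mul(-1, I, R)))
Function('x')(a, H) = Add(Rational(50, 23049), Mul(Rational(-1, 23049), Pow(Add(17, a), -1), Add(5, H, Mul(-1, Pow(H, 2))))) (Function('x')(a, H) = Mul(Mul(Add(-50, Mul(Add(H, Add(5, Mul(-1, Mul(H, H), 1))), Pow(Add(a, 17), -1))), Pow(Add(128, -11), -1)), Pow(-197, -1)) = Mul(Mul(Add(-50, Mul(Add(H, Add(5, Mul(-1, Pow(H, 2), 1))), Pow(Add(17, a), -1))), Pow(117, -1)), Rational(-1, 197)) = Mul(Mul(Add(-50, Mul(Add(H, Add(5, Mul(-1, Pow(H, 2)))), Pow(Add(17, a), -1))), Rational(1, 117)), Rational(-1, 197)) = Mul(Mul(Add(-50, Mul(Add(5, H, Mul(-1, Pow(H, 2))), Pow(Add(17, a), -1))), Rational(1, 117)), Rational(-1, 197)) = Mul(Mul(Add(-50, Mul(Pow(Add(17, a), -1), Add(5, H, Mul(-1, Pow(H, 2))))), Rational(1, 117)), Rational(-1, 197)) = Mul(Add(Rational(-50, 117), Mul(Rational(1, 117), Pow(Add(17, a), -1), Add(5, H, Mul(-1, Pow(H, 2))))), Rational(-1, 197)) = Add(Rational(50, 23049), Mul(Rational(-1, 23049), Pow(Add(17, a), -1), Add(5, H, Mul(-1, Pow(H, 2))))))
Pow(Function('x')(Add(5, Mul(8, -5)), -205), -1) = Pow(Mul(Rational(1, 23049), Pow(Add(17, Add(5, Mul(8, -5))), -1), Add(845, Pow(-205, 2), Mul(-1, -205), Mul(50, Add(5, Mul(8, -5))))), -1) = Pow(Mul(Rational(1, 23049), Pow(Add(17, Add(5, -40)), -1), Add(845, 42025, 205, Mul(50, Add(5, -40)))), -1) = Pow(Mul(Rational(1, 23049), Pow(Add(17, -35), -1), Add(845, 42025, 205, Mul(50, -35))), -1) = Pow(Mul(Rational(1, 23049), Pow(-18, -1), Add(845, 42025, 205, -1750)), -1) = Pow(Mul(Rational(1, 23049), Rational(-1, 18), 41325), -1) = Pow(Rational(-13775, 138294), -1) = Rational(-138294, 13775)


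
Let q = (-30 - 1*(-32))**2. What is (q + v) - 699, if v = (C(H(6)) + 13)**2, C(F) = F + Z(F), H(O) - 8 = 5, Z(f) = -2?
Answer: -119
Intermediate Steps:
H(O) = 13 (H(O) = 8 + 5 = 13)
C(F) = -2 + F (C(F) = F - 2 = -2 + F)
q = 4 (q = (-30 + 32)**2 = 2**2 = 4)
v = 576 (v = ((-2 + 13) + 13)**2 = (11 + 13)**2 = 24**2 = 576)
(q + v) - 699 = (4 + 576) - 699 = 580 - 699 = -119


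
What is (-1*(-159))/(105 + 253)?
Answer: 159/358 ≈ 0.44413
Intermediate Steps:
(-1*(-159))/(105 + 253) = 159/358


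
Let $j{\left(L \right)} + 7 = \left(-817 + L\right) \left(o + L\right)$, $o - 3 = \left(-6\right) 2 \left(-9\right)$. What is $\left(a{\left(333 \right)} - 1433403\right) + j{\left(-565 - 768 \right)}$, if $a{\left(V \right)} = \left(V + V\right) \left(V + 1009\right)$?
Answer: $2087662$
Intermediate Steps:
$o = 111$ ($o = 3 + \left(-6\right) 2 \left(-9\right) = 3 - -108 = 3 + 108 = 111$)
$a{\left(V \right)} = 2 V \left(1009 + V\right)$
$j{\left(L \right)} = -7 + \left(-817 + L\right) \left(111 + L\right)$
$\left(a{\left(333 \right)} - 1433403\right) + j{\left(-565 - 768 \right)} = \left(2 \cdot 333 \left(1009 + 333\right) - 1433403\right) - \left(90694 - \left(-565 - 768\right)^{2} + 706 \left(-565 - 768\right)\right) = \left(2 \cdot 333 \cdot 1342 - 1433403\right) - \left(90694 - \left(-565 - 768\right)^{2} + 706 \left(-565 - 768\right)\right) = \left(893772 - 1433403\right) - \left(-850404 - 1776889\right) = -539631 + \left(-90694 + 1776889 + 941098\right) = -539631 + 2627293 = 2087662$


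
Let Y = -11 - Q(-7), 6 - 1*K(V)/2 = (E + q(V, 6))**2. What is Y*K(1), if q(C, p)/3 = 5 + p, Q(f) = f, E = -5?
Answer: 6224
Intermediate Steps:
q(C, p) = 15 + 3*p (q(C, p) = 3*(5 + p) = 15 + 3*p)
K(V) = -1556 (K(V) = 12 - 2*(-5 + (15 + 3*6))**2 = 12 - 2*(-5 + (15 + 18))**2 = 12 - 2*(-5 + 33)**2 = 12 - 2*28**2 = 12 - 2*784 = 12 - 1568 = -1556)
Y = -4 (Y = -11 - 1*(-7) = -11 + 7 = -4)
Y*K(1) = -4*(-1556) = 6224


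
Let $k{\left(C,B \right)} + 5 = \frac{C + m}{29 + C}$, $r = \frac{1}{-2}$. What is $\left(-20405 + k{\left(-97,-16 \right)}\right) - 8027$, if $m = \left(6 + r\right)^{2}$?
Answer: $- \frac{7734597}{272} \approx -28436.0$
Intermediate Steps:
$r = - \frac{1}{2} \approx -0.5$
$m = \frac{121}{4}$ ($m = \left(6 - \frac{1}{2}\right)^{2} = \left(\frac{11}{2}\right)^{2} = \frac{121}{4} \approx 30.25$)
$k{\left(C,B \right)} = -5 + \frac{\frac{121}{4} + C}{29 + C}$ ($k{\left(C,B \right)} = -5 + \frac{C + \frac{121}{4}}{29 + C} = -5 + \frac{\frac{121}{4} + C}{29 + C}$)
$\left(-20405 + k{\left(-97,-16 \right)}\right) - 8027 = \left(-20405 + \frac{-459 - -1552}{4 \left(29 - 97\right)}\right) - 8027 = \left(-20405 + \frac{-459 + 1552}{4 \left(-68\right)}\right) - 8027 = \left(-20405 + \frac{1}{4} \left(- \frac{1}{68}\right) 1093\right) - 8027 = \left(-20405 - \frac{1093}{272}\right) - 8027 = - \frac{5551253}{272} - 8027 = - \frac{7734597}{272}$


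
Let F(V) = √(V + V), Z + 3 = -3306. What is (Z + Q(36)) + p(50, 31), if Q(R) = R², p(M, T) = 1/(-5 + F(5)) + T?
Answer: -5947/3 - √10/15 ≈ -1982.5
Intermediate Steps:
Z = -3309 (Z = -3 - 3306 = -3309)
F(V) = √2*√V (F(V) = √(2*V) = √2*√V)
p(M, T) = T + 1/(-5 + √10) (p(M, T) = 1/(-5 + √2*√5) + T = 1/(-5 + √10) + T = T + 1/(-5 + √10))
(Z + Q(36)) + p(50, 31) = (-3309 + 36²) + (-⅓ + 31 - √10/15) = (-3309 + 1296) + (92/3 - √10/15) = -2013 + (92/3 - √10/15) = -5947/3 - √10/15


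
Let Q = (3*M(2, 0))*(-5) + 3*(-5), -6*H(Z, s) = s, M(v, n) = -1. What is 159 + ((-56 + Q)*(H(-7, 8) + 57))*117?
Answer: -364569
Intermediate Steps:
H(Z, s) = -s/6
Q = 0 (Q = (3*(-1))*(-5) + 3*(-5) = -3*(-5) - 15 = 15 - 15 = 0)
159 + ((-56 + Q)*(H(-7, 8) + 57))*117 = 159 + ((-56 + 0)*(-1/6*8 + 57))*117 = 159 - 56*(-4/3 + 57)*117 = 159 - 56*167/3*117 = 159 - 9352/3*117 = 159 - 364728 = -364569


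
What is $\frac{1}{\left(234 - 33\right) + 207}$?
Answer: $\frac{1}{408} \approx 0.002451$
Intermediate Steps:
$\frac{1}{\left(234 - 33\right) + 207} = \frac{1}{201 + 207} = \frac{1}{408}$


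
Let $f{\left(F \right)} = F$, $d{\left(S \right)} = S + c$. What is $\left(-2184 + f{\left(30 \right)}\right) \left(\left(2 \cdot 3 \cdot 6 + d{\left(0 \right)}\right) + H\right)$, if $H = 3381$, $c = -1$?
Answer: $-7358064$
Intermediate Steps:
$d{\left(S \right)} = -1 + S$ ($d{\left(S \right)} = S - 1 = -1 + S$)
$\left(-2184 + f{\left(30 \right)}\right) \left(\left(2 \cdot 3 \cdot 6 + d{\left(0 \right)}\right) + H\right) = \left(-2184 + 30\right) \left(\left(2 \cdot 3 \cdot 6 + \left(-1 + 0\right)\right) + 3381\right) = - 2154 \left(\left(6 \cdot 6 - 1\right) + 3381\right) = - 2154 \left(\left(36 - 1\right) + 3381\right) = - 2154 \left(35 + 3381\right) = \left(-2154\right) 3416 = -7358064$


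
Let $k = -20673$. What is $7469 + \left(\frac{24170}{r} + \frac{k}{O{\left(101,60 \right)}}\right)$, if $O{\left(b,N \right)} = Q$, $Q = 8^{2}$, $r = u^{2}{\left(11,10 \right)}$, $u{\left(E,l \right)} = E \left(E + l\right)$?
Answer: $\frac{24405826703}{3415104} \approx 7146.4$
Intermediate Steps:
$r = 53361$ ($r = \left(11 \left(11 + 10\right)\right)^{2} = \left(11 \cdot 21\right)^{2} = 231^{2} = 53361$)
$Q = 64$
$O{\left(b,N \right)} = 64$
$7469 + \left(\frac{24170}{r} + \frac{k}{O{\left(101,60 \right)}}\right) = 7469 + \left(\frac{24170}{53361} - \frac{20673}{64}\right) = 7469 - \frac{1101585073}{3415104} = \frac{24405826703}{3415104}$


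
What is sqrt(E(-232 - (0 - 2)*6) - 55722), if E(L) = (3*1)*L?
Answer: I*sqrt(56382) ≈ 237.45*I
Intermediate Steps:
E(L) = 3*L
sqrt(E(-232 - (0 - 2)*6) - 55722) = sqrt(3*(-232 - (0 - 2)*6) - 55722) = sqrt(3*(-232 - (-2)*6) - 55722) = sqrt(3*(-232 - 1*(-12)) - 55722) = sqrt(3*(-232 + 12) - 55722) = sqrt(3*(-220) - 55722) = sqrt(-660 - 55722) = sqrt(-56382) = I*sqrt(56382)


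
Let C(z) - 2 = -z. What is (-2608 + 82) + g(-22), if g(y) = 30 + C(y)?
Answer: -2472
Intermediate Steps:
C(z) = 2 - z
g(y) = 32 - y (g(y) = 30 + (2 - y) = 32 - y)
(-2608 + 82) + g(-22) = (-2608 + 82) + (32 - 1*(-22)) = -2526 + (32 + 22) = -2526 + 54 = -2472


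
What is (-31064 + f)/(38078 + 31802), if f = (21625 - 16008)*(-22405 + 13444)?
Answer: -50365001/69880 ≈ -720.74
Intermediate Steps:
f = -50333937 (f = 5617*(-8961) = -50333937)
(-31064 + f)/(38078 + 31802) = (-31064 - 50333937)/(38078 + 31802) = -50365001/69880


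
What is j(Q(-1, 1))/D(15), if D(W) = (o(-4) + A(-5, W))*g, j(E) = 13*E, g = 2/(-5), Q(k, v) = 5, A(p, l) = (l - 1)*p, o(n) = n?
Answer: 325/148 ≈ 2.1959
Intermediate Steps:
A(p, l) = p*(-1 + l) (A(p, l) = (-1 + l)*p = p*(-1 + l))
g = -⅖ (g = 2*(-⅕) = -⅖ ≈ -0.40000)
D(W) = -⅖ + 2*W (D(W) = (-4 - 5*(-1 + W))*(-⅖) = (-4 + (5 - 5*W))*(-⅖) = (1 - 5*W)*(-⅖) = -⅖ + 2*W)
j(Q(-1, 1))/D(15) = (13*5)/(-⅖ + 2*15) = 65/(-⅖ + 30) = 65/(148/5) = 65*(5/148) = 325/148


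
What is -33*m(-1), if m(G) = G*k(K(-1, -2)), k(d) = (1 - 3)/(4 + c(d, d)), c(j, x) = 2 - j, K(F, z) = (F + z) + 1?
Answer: -33/4 ≈ -8.2500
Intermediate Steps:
K(F, z) = 1 + F + z
k(d) = -2/(6 - d) (k(d) = (1 - 3)/(4 + (2 - d)) = -2/(6 - d))
m(G) = -G/4 (m(G) = G*(2/(-6 + (1 - 1 - 2))) = G*(2/(-6 - 2)) = G*(2/(-8)) = G*(2*(-⅛)) = G*(-¼) = -G/4)
-33*m(-1) = -(-33)*(-1)/4 = -33*¼ = -33/4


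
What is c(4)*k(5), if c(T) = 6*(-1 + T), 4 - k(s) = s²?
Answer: -378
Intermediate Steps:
k(s) = 4 - s²
c(T) = -6 + 6*T
c(4)*k(5) = (-6 + 6*4)*(4 - 1*5²) = (-6 + 24)*(4 - 1*25) = 18*(4 - 25) = 18*(-21) = -378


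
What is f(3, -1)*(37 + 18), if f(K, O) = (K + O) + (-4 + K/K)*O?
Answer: 275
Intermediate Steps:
f(K, O) = K - 2*O (f(K, O) = (K + O) + (-4 + 1)*O = (K + O) - 3*O = K - 2*O)
f(3, -1)*(37 + 18) = (3 - 2*(-1))*(37 + 18) = (3 + 2)*55 = 5*55 = 275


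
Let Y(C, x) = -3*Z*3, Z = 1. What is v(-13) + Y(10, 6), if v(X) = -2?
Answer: -11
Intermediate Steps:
Y(C, x) = -9 (Y(C, x) = -3*1*3 = -3*3 = -9)
v(-13) + Y(10, 6) = -2 - 9 = -11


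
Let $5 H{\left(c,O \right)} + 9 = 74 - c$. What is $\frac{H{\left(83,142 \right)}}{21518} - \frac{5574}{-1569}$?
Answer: $\frac{99946403}{28134785} \approx 3.5524$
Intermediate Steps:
$H{\left(c,O \right)} = 13 - \frac{c}{5}$ ($H{\left(c,O \right)} = - \frac{9}{5} + \frac{74 - c}{5} = - \frac{9}{5} - \left(- \frac{74}{5} + \frac{c}{5}\right) = 13 - \frac{c}{5}$)
$\frac{H{\left(83,142 \right)}}{21518} - \frac{5574}{-1569} = \frac{13 - \frac{83}{5}}{21518} - \frac{5574}{-1569} = \left(13 - \frac{83}{5}\right) \frac{1}{21518} - - \frac{1858}{523} = \left(- \frac{18}{5}\right) \frac{1}{21518} + \frac{1858}{523} = - \frac{9}{53795} + \frac{1858}{523} = \frac{99946403}{28134785}$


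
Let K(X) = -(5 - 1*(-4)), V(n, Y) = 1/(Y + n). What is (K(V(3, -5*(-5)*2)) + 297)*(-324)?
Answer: -93312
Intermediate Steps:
K(X) = -9 (K(X) = -(5 + 4) = -1*9 = -9)
(K(V(3, -5*(-5)*2)) + 297)*(-324) = (-9 + 297)*(-324) = 288*(-324) = -93312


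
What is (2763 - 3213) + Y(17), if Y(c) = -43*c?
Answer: -1181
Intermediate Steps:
(2763 - 3213) + Y(17) = (2763 - 3213) - 43*17 = -450 - 731 = -1181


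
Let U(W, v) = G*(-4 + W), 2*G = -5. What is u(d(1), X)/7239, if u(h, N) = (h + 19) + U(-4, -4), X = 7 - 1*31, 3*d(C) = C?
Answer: 118/21717 ≈ 0.0054335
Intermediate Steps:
G = -5/2 (G = (½)*(-5) = -5/2 ≈ -2.5000)
d(C) = C/3
U(W, v) = 10 - 5*W/2 (U(W, v) = -5*(-4 + W)/2 = 10 - 5*W/2)
X = -24 (X = 7 - 31 = -24)
u(h, N) = 39 + h (u(h, N) = (h + 19) + (10 - 5/2*(-4)) = (19 + h) + (10 + 10) = (19 + h) + 20 = 39 + h)
u(d(1), X)/7239 = (39 + (⅓)*1)/7239 = (39 + ⅓)*(1/7239) = (118/3)*(1/7239) = 118/21717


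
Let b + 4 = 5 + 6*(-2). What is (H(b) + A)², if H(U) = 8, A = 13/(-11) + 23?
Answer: 107584/121 ≈ 889.12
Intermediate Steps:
A = 240/11 (A = 13*(-1/11) + 23 = -13/11 + 23 = 240/11 ≈ 21.818)
b = -11 (b = -4 + (5 + 6*(-2)) = -4 + (5 - 12) = -4 - 7 = -11)
(H(b) + A)² = (8 + 240/11)² = (328/11)² = 107584/121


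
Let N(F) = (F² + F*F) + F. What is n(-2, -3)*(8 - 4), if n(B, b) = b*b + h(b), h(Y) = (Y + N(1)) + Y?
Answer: 24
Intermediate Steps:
N(F) = F + 2*F² (N(F) = (F² + F²) + F = 2*F² + F = F + 2*F²)
h(Y) = 3 + 2*Y (h(Y) = (Y + 1*(1 + 2*1)) + Y = (Y + 1*(1 + 2)) + Y = (Y + 1*3) + Y = (Y + 3) + Y = (3 + Y) + Y = 3 + 2*Y)
n(B, b) = 3 + b² + 2*b (n(B, b) = b*b + (3 + 2*b) = b² + (3 + 2*b) = 3 + b² + 2*b)
n(-2, -3)*(8 - 4) = (3 + (-3)² + 2*(-3))*(8 - 4) = (3 + 9 - 6)*4 = 6*4 = 24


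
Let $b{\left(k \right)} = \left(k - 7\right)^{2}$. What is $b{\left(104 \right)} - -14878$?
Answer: $24287$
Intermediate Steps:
$b{\left(k \right)} = \left(-7 + k\right)^{2}$
$b{\left(104 \right)} - -14878 = \left(-7 + 104\right)^{2} - -14878 = 97^{2} + 14878 = 9409 + 14878 = 24287$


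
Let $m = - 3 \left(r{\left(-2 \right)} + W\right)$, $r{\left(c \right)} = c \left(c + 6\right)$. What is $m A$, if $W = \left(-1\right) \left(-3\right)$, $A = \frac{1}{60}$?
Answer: $\frac{1}{4} \approx 0.25$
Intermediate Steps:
$A = \frac{1}{60} \approx 0.016667$
$r{\left(c \right)} = c \left(6 + c\right)$
$W = 3$
$m = 15$ ($m = - 3 \left(- 2 \left(6 - 2\right) + 3\right) = - 3 \left(\left(-2\right) 4 + 3\right) = - 3 \left(-8 + 3\right) = \left(-3\right) \left(-5\right) = 15$)
$m A = 15 \cdot \frac{1}{60} = \frac{1}{4}$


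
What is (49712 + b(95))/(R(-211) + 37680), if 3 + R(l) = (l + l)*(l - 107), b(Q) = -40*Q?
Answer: 15304/57291 ≈ 0.26713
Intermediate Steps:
R(l) = -3 + 2*l*(-107 + l) (R(l) = -3 + (l + l)*(l - 107) = -3 + (2*l)*(-107 + l) = -3 + 2*l*(-107 + l))
(49712 + b(95))/(R(-211) + 37680) = (49712 - 40*95)/((-3 - 214*(-211) + 2*(-211)²) + 37680) = (49712 - 3800)/((-3 + 45154 + 2*44521) + 37680) = 45912/((-3 + 45154 + 89042) + 37680) = 45912/(134193 + 37680) = 45912/171873 = 45912*(1/171873) = 15304/57291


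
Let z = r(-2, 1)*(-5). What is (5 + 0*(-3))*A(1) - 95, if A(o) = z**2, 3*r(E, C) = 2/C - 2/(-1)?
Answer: 1145/9 ≈ 127.22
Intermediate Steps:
r(E, C) = 2/3 + 2/(3*C) (r(E, C) = (2/C - 2/(-1))/3 = (2/C - 2*(-1))/3 = (2/C + 2)/3 = (2 + 2/C)/3 = 2/3 + 2/(3*C))
z = -20/3 (z = ((2/3)*(1 + 1)/1)*(-5) = ((2/3)*1*2)*(-5) = (4/3)*(-5) = -20/3 ≈ -6.6667)
A(o) = 400/9 (A(o) = (-20/3)**2 = 400/9)
(5 + 0*(-3))*A(1) - 95 = (5 + 0*(-3))*(400/9) - 95 = (5 + 0)*(400/9) - 95 = 5*(400/9) - 95 = 2000/9 - 95 = 1145/9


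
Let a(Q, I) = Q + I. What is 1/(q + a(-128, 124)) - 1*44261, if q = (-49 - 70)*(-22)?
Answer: -115698253/2614 ≈ -44261.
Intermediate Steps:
a(Q, I) = I + Q
q = 2618 (q = -119*(-22) = 2618)
1/(q + a(-128, 124)) - 1*44261 = 1/(2618 + (124 - 128)) - 1*44261 = 1/(2618 - 4) - 44261 = 1/2614 - 44261 = -115698253/2614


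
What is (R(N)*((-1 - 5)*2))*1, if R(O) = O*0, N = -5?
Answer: 0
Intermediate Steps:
R(O) = 0
(R(N)*((-1 - 5)*2))*1 = (0*((-1 - 5)*2))*1 = (0*(-6*2))*1 = (0*(-12))*1 = 0*1 = 0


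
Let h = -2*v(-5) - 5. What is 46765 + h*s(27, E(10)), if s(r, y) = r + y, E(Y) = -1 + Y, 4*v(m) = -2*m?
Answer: 46405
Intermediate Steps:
v(m) = -m/2 (v(m) = (-2*m)/4 = -m/2)
h = -10 (h = -(-1)*(-5) - 5 = -2*5/2 - 5 = -5 - 5 = -10)
46765 + h*s(27, E(10)) = 46765 - 10*(27 + (-1 + 10)) = 46765 - 10*(27 + 9) = 46765 - 10*36 = 46765 - 360 = 46405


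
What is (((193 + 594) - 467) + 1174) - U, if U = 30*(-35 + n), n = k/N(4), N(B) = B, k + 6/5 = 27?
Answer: 4701/2 ≈ 2350.5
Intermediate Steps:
k = 129/5 (k = -6/5 + 27 = 129/5 ≈ 25.800)
n = 129/20 (n = (129/5)/4 = (129/5)*(¼) = 129/20 ≈ 6.4500)
U = -1713/2 (U = 30*(-35 + 129/20) = 30*(-571/20) = -1713/2 ≈ -856.50)
(((193 + 594) - 467) + 1174) - U = (((193 + 594) - 467) + 1174) - 1*(-1713/2) = ((787 - 467) + 1174) + 1713/2 = (320 + 1174) + 1713/2 = 1494 + 1713/2 = 4701/2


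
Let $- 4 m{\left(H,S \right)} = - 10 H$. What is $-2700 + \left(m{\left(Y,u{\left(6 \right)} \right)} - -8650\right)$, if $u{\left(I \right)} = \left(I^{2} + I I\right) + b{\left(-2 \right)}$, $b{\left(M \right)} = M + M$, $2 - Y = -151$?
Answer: $\frac{12665}{2} \approx 6332.5$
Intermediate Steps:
$Y = 153$ ($Y = 2 - -151 = 2 + 151 = 153$)
$b{\left(M \right)} = 2 M$
$u{\left(I \right)} = -4 + 2 I^{2}$ ($u{\left(I \right)} = \left(I^{2} + I I\right) + 2 \left(-2\right) = \left(I^{2} + I^{2}\right) - 4 = 2 I^{2} - 4 = -4 + 2 I^{2}$)
$m{\left(H,S \right)} = \frac{5 H}{2}$ ($m{\left(H,S \right)} = - \frac{\left(-10\right) H}{4} = \frac{5 H}{2}$)
$-2700 + \left(m{\left(Y,u{\left(6 \right)} \right)} - -8650\right) = -2700 + \left(\frac{5}{2} \cdot 153 - -8650\right) = -2700 + \left(\frac{765}{2} + 8650\right) = -2700 + \frac{18065}{2} = \frac{12665}{2}$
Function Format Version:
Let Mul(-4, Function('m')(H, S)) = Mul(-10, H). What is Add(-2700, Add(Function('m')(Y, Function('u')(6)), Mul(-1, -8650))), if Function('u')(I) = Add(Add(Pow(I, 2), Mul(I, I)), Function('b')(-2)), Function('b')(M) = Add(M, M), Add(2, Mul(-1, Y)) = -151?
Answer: Rational(12665, 2) ≈ 6332.5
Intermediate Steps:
Y = 153 (Y = Add(2, Mul(-1, -151)) = Add(2, 151) = 153)
Function('b')(M) = Mul(2, M)
Function('u')(I) = Add(-4, Mul(2, Pow(I, 2))) (Function('u')(I) = Add(Add(Pow(I, 2), Mul(I, I)), Mul(2, -2)) = Add(Add(Pow(I, 2), Pow(I, 2)), -4) = Add(Mul(2, Pow(I, 2)), -4) = Add(-4, Mul(2, Pow(I, 2))))
Function('m')(H, S) = Mul(Rational(5, 2), H) (Function('m')(H, S) = Mul(Rational(-1, 4), Mul(-10, H)) = Mul(Rational(5, 2), H))
Add(-2700, Add(Function('m')(Y, Function('u')(6)), Mul(-1, -8650))) = Add(-2700, Add(Mul(Rational(5, 2), 153), Mul(-1, -8650))) = Add(-2700, Add(Rational(765, 2), 8650)) = Add(-2700, Rational(18065, 2)) = Rational(12665, 2)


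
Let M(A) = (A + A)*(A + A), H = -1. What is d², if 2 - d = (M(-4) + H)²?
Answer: 15737089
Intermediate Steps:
M(A) = 4*A² (M(A) = (2*A)*(2*A) = 4*A²)
d = -3967 (d = 2 - (4*(-4)² - 1)² = 2 - (4*16 - 1)² = 2 - (64 - 1)² = 2 - 1*63² = 2 - 1*3969 = 2 - 3969 = -3967)
d² = (-3967)² = 15737089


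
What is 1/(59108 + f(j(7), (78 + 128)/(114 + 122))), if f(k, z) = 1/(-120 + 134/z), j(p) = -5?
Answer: 3452/204040919 ≈ 1.6918e-5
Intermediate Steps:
1/(59108 + f(j(7), (78 + 128)/(114 + 122))) = 1/(59108 - (78 + 128)/(114 + 122)/(-134 + 120*((78 + 128)/(114 + 122)))) = 1/(59108 - 206/236/(-134 + 120*(206/236))) = 1/(59108 - 206*(1/236)/(-134 + 120*(206*(1/236)))) = 1/(59108 - 1*103/118/(-134 + 120*(103/118))) = 1/(59108 - 1*103/118/(-134 + 6180/59)) = 1/(59108 - 1*103/118/(-1726/59)) = 1/(59108 - 1*103/118*(-59/1726)) = 1/(59108 + 103/3452) = 1/(204040919/3452) = 3452/204040919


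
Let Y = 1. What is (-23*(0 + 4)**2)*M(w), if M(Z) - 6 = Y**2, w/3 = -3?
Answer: -2576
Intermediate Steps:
w = -9 (w = 3*(-3) = -9)
M(Z) = 7 (M(Z) = 6 + 1**2 = 6 + 1 = 7)
(-23*(0 + 4)**2)*M(w) = -23*(0 + 4)**2*7 = -23*4**2*7 = -23*16*7 = -368*7 = -2576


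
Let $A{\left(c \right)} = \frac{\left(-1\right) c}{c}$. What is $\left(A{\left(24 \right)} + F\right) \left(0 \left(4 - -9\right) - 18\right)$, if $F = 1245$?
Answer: $-22392$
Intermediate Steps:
$A{\left(c \right)} = -1$
$\left(A{\left(24 \right)} + F\right) \left(0 \left(4 - -9\right) - 18\right) = \left(-1 + 1245\right) \left(0 \left(4 - -9\right) - 18\right) = 1244 \left(0 \left(4 + 9\right) - 18\right) = 1244 \left(0 \cdot 13 - 18\right) = 1244 \left(0 - 18\right) = 1244 \left(-18\right) = -22392$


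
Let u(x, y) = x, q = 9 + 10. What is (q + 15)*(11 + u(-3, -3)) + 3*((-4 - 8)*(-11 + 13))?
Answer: 200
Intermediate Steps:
q = 19
(q + 15)*(11 + u(-3, -3)) + 3*((-4 - 8)*(-11 + 13)) = (19 + 15)*(11 - 3) + 3*((-4 - 8)*(-11 + 13)) = 34*8 + 3*(-12*2) = 272 + 3*(-24) = 272 - 72 = 200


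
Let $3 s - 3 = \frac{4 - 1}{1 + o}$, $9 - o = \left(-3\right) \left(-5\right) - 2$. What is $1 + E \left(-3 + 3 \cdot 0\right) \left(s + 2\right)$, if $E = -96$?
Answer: $769$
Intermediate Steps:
$o = -4$ ($o = 9 - \left(\left(-3\right) \left(-5\right) - 2\right) = 9 - \left(15 - 2\right) = 9 - 13 = -4$)
$s = \frac{2}{3}$ ($s = 1 + \frac{\left(4 - 1\right) \frac{1}{1 - 4}}{3} = 1 + \frac{3 \frac{1}{-3}}{3} = 1 + \frac{3 \left(- \frac{1}{3}\right)}{3} = 1 + \frac{1}{3} \left(-1\right) = 1 - \frac{1}{3} = \frac{2}{3} \approx 0.66667$)
$1 + E \left(-3 + 3 \cdot 0\right) \left(s + 2\right) = 1 - 96 \left(-3 + 3 \cdot 0\right) \left(\frac{2}{3} + 2\right) = 1 - 96 \left(-3 + 0\right) \frac{8}{3} = 1 - 96 \left(\left(-3\right) \frac{8}{3}\right) = 1 - -768 = 1 + 768 = 769$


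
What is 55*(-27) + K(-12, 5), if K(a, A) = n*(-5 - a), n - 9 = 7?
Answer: -1373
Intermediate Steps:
n = 16 (n = 9 + 7 = 16)
K(a, A) = -80 - 16*a (K(a, A) = 16*(-5 - a) = -80 - 16*a)
55*(-27) + K(-12, 5) = 55*(-27) + (-80 - 16*(-12)) = -1485 + (-80 + 192) = -1485 + 112 = -1373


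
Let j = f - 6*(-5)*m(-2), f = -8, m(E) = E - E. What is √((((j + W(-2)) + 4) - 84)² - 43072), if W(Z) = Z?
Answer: 2*I*√8743 ≈ 187.01*I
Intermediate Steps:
m(E) = 0
j = -8 (j = -8 - 6*(-5)*0 = -8 - (-30)*0 = -8 - 1*0 = -8 + 0 = -8)
√((((j + W(-2)) + 4) - 84)² - 43072) = √((((-8 - 2) + 4) - 84)² - 43072) = √(((-10 + 4) - 84)² - 43072) = √((-6 - 84)² - 43072) = √((-90)² - 43072) = √(8100 - 43072) = √(-34972) = 2*I*√8743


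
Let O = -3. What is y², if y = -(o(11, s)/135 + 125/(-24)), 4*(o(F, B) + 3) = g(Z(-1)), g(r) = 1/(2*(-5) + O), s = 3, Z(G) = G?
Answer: 5393286721/197121600 ≈ 27.360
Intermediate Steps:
g(r) = -1/13 (g(r) = 1/(2*(-5) - 3) = 1/(-10 - 3) = 1/(-13) = -1/13)
o(F, B) = -157/52 (o(F, B) = -3 + (¼)*(-1/13) = -3 - 1/52 = -157/52)
y = 73439/14040 (y = -(-157/52/135 + 125/(-24)) = -(-157/52*1/135 + 125*(-1/24)) = -(-157/7020 - 125/24) = -1*(-73439/14040) = 73439/14040 ≈ 5.2307)
y² = (73439/14040)² = 5393286721/197121600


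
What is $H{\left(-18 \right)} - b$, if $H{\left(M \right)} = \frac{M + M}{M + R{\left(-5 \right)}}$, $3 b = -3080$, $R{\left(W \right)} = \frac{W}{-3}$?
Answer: $\frac{151244}{147} \approx 1028.9$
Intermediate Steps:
$R{\left(W \right)} = - \frac{W}{3}$ ($R{\left(W \right)} = W \left(- \frac{1}{3}\right) = - \frac{W}{3}$)
$b = - \frac{3080}{3}$ ($b = \frac{1}{3} \left(-3080\right) = - \frac{3080}{3} \approx -1026.7$)
$H{\left(M \right)} = \frac{2 M}{\frac{5}{3} + M}$ ($H{\left(M \right)} = \frac{M + M}{M - - \frac{5}{3}} = \frac{2 M}{M + \frac{5}{3}} = \frac{2 M}{\frac{5}{3} + M}$)
$H{\left(-18 \right)} - b = 6 \left(-18\right) \frac{1}{5 + 3 \left(-18\right)} - - \frac{3080}{3} = 6 \left(-18\right) \frac{1}{5 - 54} + \frac{3080}{3} = 6 \left(-18\right) \frac{1}{-49} + \frac{3080}{3} = 6 \left(-18\right) \left(- \frac{1}{49}\right) + \frac{3080}{3} = \frac{108}{49} + \frac{3080}{3} = \frac{151244}{147}$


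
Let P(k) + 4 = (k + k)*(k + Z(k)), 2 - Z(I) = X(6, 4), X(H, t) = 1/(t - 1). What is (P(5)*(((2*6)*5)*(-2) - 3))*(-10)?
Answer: 77080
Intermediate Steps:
X(H, t) = 1/(-1 + t)
Z(I) = 5/3 (Z(I) = 2 - 1/(-1 + 4) = 2 - 1/3 = 5/3)
P(k) = -4 + 2*k*(5/3 + k) (P(k) = -4 + (k + k)*(k + 5/3) = -4 + (2*k)*(5/3 + k) = -4 + 2*k*(5/3 + k))
(P(5)*(((2*6)*5)*(-2) - 3))*(-10) = ((-4 + 2*5**2 + (10/3)*5)*(((2*6)*5)*(-2) - 3))*(-10) = ((-4 + 2*25 + 50/3)*((12*5)*(-2) - 3))*(-10) = ((-4 + 50 + 50/3)*(60*(-2) - 3))*(-10) = (188*(-120 - 3)/3)*(-10) = ((188/3)*(-123))*(-10) = -7708*(-10) = 77080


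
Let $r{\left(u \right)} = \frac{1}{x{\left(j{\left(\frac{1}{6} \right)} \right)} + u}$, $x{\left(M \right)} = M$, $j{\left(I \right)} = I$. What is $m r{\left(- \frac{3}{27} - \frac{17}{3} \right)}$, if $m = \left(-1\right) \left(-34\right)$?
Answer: $- \frac{612}{101} \approx -6.0594$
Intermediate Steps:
$r{\left(u \right)} = \frac{1}{\frac{1}{6} + u}$
$m = 34$
$m r{\left(- \frac{3}{27} - \frac{17}{3} \right)} = 34 \frac{6}{1 + 6 \left(- \frac{3}{27} - \frac{17}{3}\right)} = 34 \frac{6}{1 + 6 \left(\left(-3\right) \frac{1}{27} - \frac{17}{3}\right)} = 34 \frac{6}{1 + 6 \left(- \frac{1}{9} - \frac{17}{3}\right)} = 34 \frac{6}{1 + 6 \left(- \frac{52}{9}\right)} = 34 \frac{6}{1 - \frac{104}{3}} = 34 \frac{6}{- \frac{101}{3}} = 34 \cdot 6 \left(- \frac{3}{101}\right) = 34 \left(- \frac{18}{101}\right) = - \frac{612}{101}$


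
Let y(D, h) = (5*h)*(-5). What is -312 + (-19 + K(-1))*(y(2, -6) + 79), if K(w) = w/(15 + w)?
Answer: -65511/14 ≈ -4679.4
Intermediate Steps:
y(D, h) = -25*h
K(w) = w/(15 + w)
-312 + (-19 + K(-1))*(y(2, -6) + 79) = -312 + (-19 - 1/(15 - 1))*(-25*(-6) + 79) = -312 + (-19 - 1/14)*(150 + 79) = -312 + (-19 - 1*1/14)*229 = -312 + (-19 - 1/14)*229 = -312 - 267/14*229 = -312 - 61143/14 = -65511/14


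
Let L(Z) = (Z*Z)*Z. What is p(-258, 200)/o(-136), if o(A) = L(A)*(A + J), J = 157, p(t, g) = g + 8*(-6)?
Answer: -19/6603072 ≈ -2.8774e-6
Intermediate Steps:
L(Z) = Z**3 (L(Z) = Z**2*Z = Z**3)
p(t, g) = -48 + g (p(t, g) = g - 48 = -48 + g)
o(A) = A**3*(157 + A) (o(A) = A**3*(A + 157) = A**3*(157 + A))
p(-258, 200)/o(-136) = (-48 + 200)/(((-136)**3*(157 - 136))) = 152/((-2515456*21)) = 152/(-52824576) = 152*(-1/52824576) = -19/6603072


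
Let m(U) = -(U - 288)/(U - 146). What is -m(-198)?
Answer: 243/172 ≈ 1.4128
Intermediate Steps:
m(U) = -(-288 + U)/(-146 + U)
-m(-198) = -(288 - 1*(-198))/(-146 - 198) = -(288 + 198)/(-344) = -(-1)*486/344 = -1*(-243/172) = 243/172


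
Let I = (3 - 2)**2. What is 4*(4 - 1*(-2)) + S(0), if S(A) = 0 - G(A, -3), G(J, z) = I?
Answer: 23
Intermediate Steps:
I = 1 (I = 1**2 = 1)
G(J, z) = 1
S(A) = -1 (S(A) = 0 - 1*1 = 0 - 1 = -1)
4*(4 - 1*(-2)) + S(0) = 4*(4 - 1*(-2)) - 1 = 4*(4 + 2) - 1 = 4*6 - 1 = 24 - 1 = 23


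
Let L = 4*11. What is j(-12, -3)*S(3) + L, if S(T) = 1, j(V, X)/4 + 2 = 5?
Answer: 56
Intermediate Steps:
j(V, X) = 12 (j(V, X) = -8 + 4*5 = -8 + 20 = 12)
L = 44
j(-12, -3)*S(3) + L = 12*1 + 44 = 12 + 44 = 56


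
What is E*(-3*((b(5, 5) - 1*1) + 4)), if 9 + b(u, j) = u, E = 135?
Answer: 405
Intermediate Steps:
b(u, j) = -9 + u
E*(-3*((b(5, 5) - 1*1) + 4)) = 135*(-3*(((-9 + 5) - 1*1) + 4)) = 135*(-3*((-4 - 1) + 4)) = 135*(-3*(-5 + 4)) = 135*(-3*(-1)) = 135*3 = 405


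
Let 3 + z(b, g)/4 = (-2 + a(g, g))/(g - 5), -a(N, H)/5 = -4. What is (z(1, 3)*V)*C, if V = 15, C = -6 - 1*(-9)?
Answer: -2160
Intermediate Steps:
C = 3 (C = -6 + 9 = 3)
a(N, H) = 20 (a(N, H) = -5*(-4) = 20)
z(b, g) = -12 + 72/(-5 + g) (z(b, g) = -12 + 4*((-2 + 20)/(g - 5)) = -12 + 4*(18/(-5 + g)) = -12 + 72/(-5 + g))
(z(1, 3)*V)*C = ((12*(11 - 1*3)/(-5 + 3))*15)*3 = ((12*(11 - 3)/(-2))*15)*3 = ((12*(-½)*8)*15)*3 = -48*15*3 = -720*3 = -2160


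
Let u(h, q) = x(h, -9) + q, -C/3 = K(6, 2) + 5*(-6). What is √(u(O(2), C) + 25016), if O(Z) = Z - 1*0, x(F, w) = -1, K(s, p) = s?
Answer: √25087 ≈ 158.39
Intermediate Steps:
O(Z) = Z (O(Z) = Z + 0 = Z)
C = 72 (C = -3*(6 + 5*(-6)) = -3*(6 - 30) = -3*(-24) = 72)
u(h, q) = -1 + q
√(u(O(2), C) + 25016) = √((-1 + 72) + 25016) = √(71 + 25016) = √25087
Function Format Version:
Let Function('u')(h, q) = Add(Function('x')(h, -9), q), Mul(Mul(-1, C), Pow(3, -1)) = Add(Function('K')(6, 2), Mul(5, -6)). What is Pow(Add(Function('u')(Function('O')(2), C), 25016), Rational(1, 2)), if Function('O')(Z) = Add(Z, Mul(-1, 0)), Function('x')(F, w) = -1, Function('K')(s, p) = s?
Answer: Pow(25087, Rational(1, 2)) ≈ 158.39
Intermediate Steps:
Function('O')(Z) = Z (Function('O')(Z) = Add(Z, 0) = Z)
C = 72 (C = Mul(-3, Add(6, Mul(5, -6))) = Mul(-3, Add(6, -30)) = Mul(-3, -24) = 72)
Function('u')(h, q) = Add(-1, q)
Pow(Add(Function('u')(Function('O')(2), C), 25016), Rational(1, 2)) = Pow(Add(Add(-1, 72), 25016), Rational(1, 2)) = Pow(Add(71, 25016), Rational(1, 2)) = Pow(25087, Rational(1, 2))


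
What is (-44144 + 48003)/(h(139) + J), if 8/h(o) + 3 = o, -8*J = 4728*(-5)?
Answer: 65603/50236 ≈ 1.3059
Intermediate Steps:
J = 2955 (J = -591*(-5) = -1/8*(-23640) = 2955)
h(o) = 8/(-3 + o)
(-44144 + 48003)/(h(139) + J) = (-44144 + 48003)/(8/(-3 + 139) + 2955) = 3859/(8/136 + 2955) = 3859/(8*(1/136) + 2955) = 3859/(1/17 + 2955) = 3859/(50236/17) = 3859*(17/50236) = 65603/50236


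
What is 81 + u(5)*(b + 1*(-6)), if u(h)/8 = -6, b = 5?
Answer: 129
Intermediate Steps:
u(h) = -48 (u(h) = 8*(-6) = -48)
81 + u(5)*(b + 1*(-6)) = 81 - 48*(5 + 1*(-6)) = 81 - 48*(5 - 6) = 81 - 48*(-1) = 81 + 48 = 129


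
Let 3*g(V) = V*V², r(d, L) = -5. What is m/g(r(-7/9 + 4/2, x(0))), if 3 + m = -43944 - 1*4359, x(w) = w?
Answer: 144918/125 ≈ 1159.3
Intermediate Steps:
m = -48306 (m = -3 + (-43944 - 1*4359) = -3 + (-43944 - 4359) = -3 - 48303 = -48306)
g(V) = V³/3 (g(V) = (V*V²)/3 = V³/3)
m/g(r(-7/9 + 4/2, x(0))) = -48306/((⅓)*(-5)³) = -48306/((⅓)*(-125)) = -48306/(-125/3) = -48306*(-3/125) = 144918/125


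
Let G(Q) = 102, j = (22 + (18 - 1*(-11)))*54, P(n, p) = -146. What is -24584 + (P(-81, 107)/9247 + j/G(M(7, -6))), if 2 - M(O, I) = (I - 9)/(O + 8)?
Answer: -227078725/9247 ≈ -24557.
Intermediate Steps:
M(O, I) = 2 - (-9 + I)/(8 + O) (M(O, I) = 2 - (I - 9)/(O + 8) = 2 - (-9 + I)/(8 + O))
j = 2754 (j = (22 + (18 + 11))*54 = (22 + 29)*54 = 51*54 = 2754)
-24584 + (P(-81, 107)/9247 + j/G(M(7, -6))) = -24584 + (-146/9247 + 2754/102) = -24584 + (-146*1/9247 + 2754*(1/102)) = -24584 + (-146/9247 + 27) = -24584 + 249523/9247 = -227078725/9247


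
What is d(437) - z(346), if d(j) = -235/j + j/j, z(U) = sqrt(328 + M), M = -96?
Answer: 202/437 - 2*sqrt(58) ≈ -14.769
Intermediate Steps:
z(U) = 2*sqrt(58) (z(U) = sqrt(328 - 96) = sqrt(232) = 2*sqrt(58))
d(j) = 1 - 235/j (d(j) = -235/j + 1 = 1 - 235/j)
d(437) - z(346) = (-235 + 437)/437 - 2*sqrt(58) = (1/437)*202 - 2*sqrt(58) = 202/437 - 2*sqrt(58)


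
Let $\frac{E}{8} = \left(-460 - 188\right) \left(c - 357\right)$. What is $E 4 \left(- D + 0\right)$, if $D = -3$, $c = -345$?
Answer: $43670016$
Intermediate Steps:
$E = 3639168$ ($E = 8 \left(-460 - 188\right) \left(-345 - 357\right) = 8 \left(\left(-648\right) \left(-702\right)\right) = 8 \cdot 454896 = 3639168$)
$E 4 \left(- D + 0\right) = 3639168 \cdot 4 \left(\left(-1\right) \left(-3\right) + 0\right) = 3639168 \cdot 4 \left(3 + 0\right) = 3639168 \cdot 4 \cdot 3 = 3639168 \cdot 12 = 43670016$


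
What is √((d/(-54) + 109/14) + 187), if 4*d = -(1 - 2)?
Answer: √12369378/252 ≈ 13.956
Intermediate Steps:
d = ¼ (d = (-(1 - 2))/4 = (-1*(-1))/4 = (¼)*1 = ¼ ≈ 0.25000)
√((d/(-54) + 109/14) + 187) = √(((¼)/(-54) + 109/14) + 187) = √(((¼)*(-1/54) + 109*(1/14)) + 187) = √((-1/216 + 109/14) + 187) = √(11765/1512 + 187) = √(294509/1512) = √12369378/252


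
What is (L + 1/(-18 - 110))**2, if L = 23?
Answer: 8661249/16384 ≈ 528.64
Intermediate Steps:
(L + 1/(-18 - 110))**2 = (23 + 1/(-18 - 110))**2 = (23 + 1/(-128))**2 = (23 - 1/128)**2 = (2943/128)**2 = 8661249/16384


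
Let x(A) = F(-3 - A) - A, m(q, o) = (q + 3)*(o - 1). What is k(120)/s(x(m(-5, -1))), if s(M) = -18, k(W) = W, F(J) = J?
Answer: -20/3 ≈ -6.6667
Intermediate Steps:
m(q, o) = (-1 + o)*(3 + q) (m(q, o) = (3 + q)*(-1 + o) = (-1 + o)*(3 + q))
x(A) = -3 - 2*A (x(A) = (-3 - A) - A = -3 - 2*A)
k(120)/s(x(m(-5, -1))) = 120/(-18) = 120*(-1/18) = -20/3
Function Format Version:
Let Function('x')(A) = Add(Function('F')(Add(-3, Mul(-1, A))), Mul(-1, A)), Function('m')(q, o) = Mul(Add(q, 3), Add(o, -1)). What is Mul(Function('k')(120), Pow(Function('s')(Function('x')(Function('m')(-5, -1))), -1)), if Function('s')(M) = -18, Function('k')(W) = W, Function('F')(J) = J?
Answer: Rational(-20, 3) ≈ -6.6667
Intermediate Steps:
Function('m')(q, o) = Mul(Add(-1, o), Add(3, q)) (Function('m')(q, o) = Mul(Add(3, q), Add(-1, o)) = Mul(Add(-1, o), Add(3, q)))
Function('x')(A) = Add(-3, Mul(-2, A)) (Function('x')(A) = Add(Add(-3, Mul(-1, A)), Mul(-1, A)) = Add(-3, Mul(-2, A)))
Mul(Function('k')(120), Pow(Function('s')(Function('x')(Function('m')(-5, -1))), -1)) = Mul(120, Pow(-18, -1)) = Mul(120, Rational(-1, 18)) = Rational(-20, 3)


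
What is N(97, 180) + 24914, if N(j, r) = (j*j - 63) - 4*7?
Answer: 34232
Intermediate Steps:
N(j, r) = -91 + j² (N(j, r) = (j² - 63) - 1*28 = (-63 + j²) - 28 = -91 + j²)
N(97, 180) + 24914 = (-91 + 97²) + 24914 = (-91 + 9409) + 24914 = 9318 + 24914 = 34232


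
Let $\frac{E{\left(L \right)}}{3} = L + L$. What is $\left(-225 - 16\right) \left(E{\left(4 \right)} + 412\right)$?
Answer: $-105076$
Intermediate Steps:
$E{\left(L \right)} = 6 L$ ($E{\left(L \right)} = 3 \left(L + L\right) = 3 \cdot 2 L = 6 L$)
$\left(-225 - 16\right) \left(E{\left(4 \right)} + 412\right) = \left(-225 - 16\right) \left(6 \cdot 4 + 412\right) = - 241 \left(24 + 412\right) = \left(-241\right) 436 = -105076$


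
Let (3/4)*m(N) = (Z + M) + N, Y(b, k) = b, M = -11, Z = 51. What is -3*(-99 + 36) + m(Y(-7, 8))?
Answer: 233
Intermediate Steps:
m(N) = 160/3 + 4*N/3 (m(N) = 4*((51 - 11) + N)/3 = 4*(40 + N)/3 = 160/3 + 4*N/3)
-3*(-99 + 36) + m(Y(-7, 8)) = -3*(-99 + 36) + (160/3 + (4/3)*(-7)) = -3*(-63) + (160/3 - 28/3) = 189 + 44 = 233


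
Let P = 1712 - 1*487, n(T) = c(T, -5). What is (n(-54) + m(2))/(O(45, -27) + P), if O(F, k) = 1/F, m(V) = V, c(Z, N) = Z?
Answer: -1170/27563 ≈ -0.042448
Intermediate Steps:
n(T) = T
P = 1225 (P = 1712 - 487 = 1225)
(n(-54) + m(2))/(O(45, -27) + P) = (-54 + 2)/(1/45 + 1225) = -52/(1/45 + 1225) = -52/55126/45 = -52*45/55126 = -1170/27563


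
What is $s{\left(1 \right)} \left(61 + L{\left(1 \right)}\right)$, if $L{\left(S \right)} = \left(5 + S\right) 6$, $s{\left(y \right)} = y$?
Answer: $97$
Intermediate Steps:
$L{\left(S \right)} = 30 + 6 S$
$s{\left(1 \right)} \left(61 + L{\left(1 \right)}\right) = 1 \left(61 + \left(30 + 6 \cdot 1\right)\right) = 1 \left(61 + \left(30 + 6\right)\right) = 1 \left(61 + 36\right) = 1 \cdot 97 = 97$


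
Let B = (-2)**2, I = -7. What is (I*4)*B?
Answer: -112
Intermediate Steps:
B = 4
(I*4)*B = -7*4*4 = -28*4 = -112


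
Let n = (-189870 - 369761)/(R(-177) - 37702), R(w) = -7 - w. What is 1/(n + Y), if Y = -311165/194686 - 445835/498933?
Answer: 1822840477533108/22637675384795659 ≈ 0.080522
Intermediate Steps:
Y = -242048319755/97135270038 (Y = -311165*1/194686 - 445835*1/498933 = -311165/194686 - 445835/498933 = -242048319755/97135270038 ≈ -2.4919)
n = 559631/37532 (n = (-189870 - 369761)/((-7 - 1*(-177)) - 37702) = -559631/((-7 + 177) - 37702) = -559631/(170 - 37702) = -559631/(-37532) = -559631*(-1/37532) = 559631/37532 ≈ 14.911)
1/(n + Y) = 1/(559631/37532 - 242048319755/97135270038) = 1/(22637675384795659/1822840477533108) = 1822840477533108/22637675384795659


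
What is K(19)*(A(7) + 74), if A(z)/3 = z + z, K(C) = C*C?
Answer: 41876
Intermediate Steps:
K(C) = C²
A(z) = 6*z (A(z) = 3*(z + z) = 3*(2*z) = 6*z)
K(19)*(A(7) + 74) = 19²*(6*7 + 74) = 361*(42 + 74) = 361*116 = 41876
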